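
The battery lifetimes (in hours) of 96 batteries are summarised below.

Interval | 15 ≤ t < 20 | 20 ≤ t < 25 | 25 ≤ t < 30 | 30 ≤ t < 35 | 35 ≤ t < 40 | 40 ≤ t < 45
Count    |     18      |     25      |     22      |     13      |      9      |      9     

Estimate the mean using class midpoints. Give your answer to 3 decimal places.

Midpoints: 17.5, 22.5, 27.5, 32.5, 37.5, 42.5
Σfm = 18×17.5 + 25×22.5 + 22×27.5 + 13×32.5 + 9×37.5 + 9×42.5 = 2625
n = Σf = 96
Mean = 2625 / 96 = 27.3438

27.344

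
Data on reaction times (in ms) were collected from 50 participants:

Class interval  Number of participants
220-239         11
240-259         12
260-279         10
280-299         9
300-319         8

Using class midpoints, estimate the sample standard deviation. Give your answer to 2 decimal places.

Midpoints: 229.5, 249.5, 269.5, 289.5, 309.5
n = 50, Σfm = 13295, mean = 265.9000
Σfm² = 3573292.5
Σf(m − x̄)² = Σfm² − (Σfm)²/n = 3573292.5 − 13295²/50 = 38152.0000
Sample variance = 38152.0000 / 49 = 778.6122
Standard deviation = √778.6122 = 27.9036

27.90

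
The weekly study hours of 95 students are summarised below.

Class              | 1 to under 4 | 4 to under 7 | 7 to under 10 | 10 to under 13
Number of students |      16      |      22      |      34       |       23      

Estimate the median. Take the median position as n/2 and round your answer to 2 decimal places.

7.84

Cumulative frequencies: 16, 38, 72, 95
n = 95; position = n/2 = 47.5.
This falls in the class 7 to under 10: L = 7, F = 38, f = 34, h = 3.
Median ≈ 7 + ((47.5 − 38) / 34) × 3 = 7.8382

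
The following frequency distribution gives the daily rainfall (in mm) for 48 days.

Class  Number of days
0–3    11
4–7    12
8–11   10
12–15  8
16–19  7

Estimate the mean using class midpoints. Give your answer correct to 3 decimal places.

8.500

Midpoints: 1.5, 5.5, 9.5, 13.5, 17.5
Σfm = 11×1.5 + 12×5.5 + 10×9.5 + 8×13.5 + 7×17.5 = 408
n = Σf = 48
Mean = 408 / 48 = 8.5000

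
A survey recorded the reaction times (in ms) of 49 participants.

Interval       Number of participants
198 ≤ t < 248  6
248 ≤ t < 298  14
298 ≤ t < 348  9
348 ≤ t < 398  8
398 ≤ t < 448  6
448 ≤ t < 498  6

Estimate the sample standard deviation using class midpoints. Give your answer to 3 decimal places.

Midpoints: 223, 273, 323, 373, 423, 473
n = 49, Σfm = 16427, mean = 335.2449
Σfm² = 5809721
Σf(m − x̄)² = Σfm² − (Σfm)²/n = 5809721 − 16427²/49 = 302653.0612
Sample variance = 302653.0612 / 48 = 6305.2721
Standard deviation = √6305.2721 = 79.4057

79.406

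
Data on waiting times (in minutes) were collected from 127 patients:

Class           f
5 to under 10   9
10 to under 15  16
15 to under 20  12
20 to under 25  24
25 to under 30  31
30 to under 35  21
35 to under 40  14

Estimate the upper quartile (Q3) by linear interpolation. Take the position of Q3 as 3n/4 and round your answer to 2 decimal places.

30.77

Cumulative frequencies: 9, 25, 37, 61, 92, 113, 127
n = 127; position = 3n/4 = 95.25.
This falls in the class 30 to under 35: L = 30, F = 92, f = 21, h = 5.
Upper quartile ≈ 30 + ((95.25 − 92) / 21) × 5 = 30.7738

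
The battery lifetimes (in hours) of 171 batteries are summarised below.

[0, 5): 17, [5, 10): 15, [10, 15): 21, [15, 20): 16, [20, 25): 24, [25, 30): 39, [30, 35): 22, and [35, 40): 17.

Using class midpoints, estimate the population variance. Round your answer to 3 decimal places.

Midpoints: 2.5, 7.5, 12.5, 17.5, 22.5, 27.5, 32.5, 37.5
n = 171, Σfm = 3662.5, mean = 21.4181
Σfm² = 97918.75
Σf(m − x̄)² = Σfm² − (Σfm)²/n = 97918.75 − 3662.5²/171 = 19474.8538
Population variance = 19474.8538 / 171 = 113.8880

113.888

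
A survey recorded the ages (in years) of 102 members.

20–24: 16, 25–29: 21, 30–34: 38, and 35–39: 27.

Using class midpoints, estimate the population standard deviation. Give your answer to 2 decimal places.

Midpoints: 22, 27, 32, 37
n = 102, Σfm = 3134, mean = 30.7255
Σfm² = 98928
Σf(m − x̄)² = Σfm² − (Σfm)²/n = 98928 − 3134²/102 = 2634.3137
Population variance = 2634.3137 / 102 = 25.8266
Standard deviation = √25.8266 = 5.0820

5.08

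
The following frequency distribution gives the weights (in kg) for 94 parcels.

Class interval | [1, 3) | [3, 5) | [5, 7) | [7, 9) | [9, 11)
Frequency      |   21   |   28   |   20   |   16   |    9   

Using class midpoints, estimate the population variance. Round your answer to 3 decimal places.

6.392

Midpoints: 2, 4, 6, 8, 10
n = 94, Σfm = 492, mean = 5.2340
Σfm² = 3176
Σf(m − x̄)² = Σfm² − (Σfm)²/n = 3176 − 492²/94 = 600.8511
Population variance = 600.8511 / 94 = 6.3920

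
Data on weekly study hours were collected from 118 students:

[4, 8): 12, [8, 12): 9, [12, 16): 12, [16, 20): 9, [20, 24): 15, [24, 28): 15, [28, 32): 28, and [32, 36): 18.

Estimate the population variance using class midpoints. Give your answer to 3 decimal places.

Midpoints: 6, 10, 14, 18, 22, 26, 30, 34
n = 118, Σfm = 2664, mean = 22.5763
Σfm² = 70008
Σf(m − x̄)² = Σfm² − (Σfm)²/n = 70008 − 2664²/118 = 9864.8136
Population variance = 9864.8136 / 118 = 83.6001

83.600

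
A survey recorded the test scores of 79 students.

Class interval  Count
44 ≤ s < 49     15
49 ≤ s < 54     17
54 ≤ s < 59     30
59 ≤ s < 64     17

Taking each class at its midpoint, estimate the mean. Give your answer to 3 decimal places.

Midpoints: 46.5, 51.5, 56.5, 61.5
Σfm = 15×46.5 + 17×51.5 + 30×56.5 + 17×61.5 = 4313.5
n = Σf = 79
Mean = 4313.5 / 79 = 54.6013

54.601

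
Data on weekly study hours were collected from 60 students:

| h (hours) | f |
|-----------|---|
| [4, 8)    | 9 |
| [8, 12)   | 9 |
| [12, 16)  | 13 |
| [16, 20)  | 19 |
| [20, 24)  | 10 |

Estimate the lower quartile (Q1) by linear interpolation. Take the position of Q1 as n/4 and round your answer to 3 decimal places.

10.667

Cumulative frequencies: 9, 18, 31, 50, 60
n = 60; position = n/4 = 15.
This falls in the class [8, 12): L = 8, F = 9, f = 9, h = 4.
Lower quartile ≈ 8 + ((15 − 9) / 9) × 4 = 10.6667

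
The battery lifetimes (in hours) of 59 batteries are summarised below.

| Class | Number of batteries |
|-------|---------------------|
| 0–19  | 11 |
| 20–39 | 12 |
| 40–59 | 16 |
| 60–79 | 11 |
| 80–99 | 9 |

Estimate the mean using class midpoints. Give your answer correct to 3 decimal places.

47.805

Midpoints: 9.5, 29.5, 49.5, 69.5, 89.5
Σfm = 11×9.5 + 12×29.5 + 16×49.5 + 11×69.5 + 9×89.5 = 2820.5
n = Σf = 59
Mean = 2820.5 / 59 = 47.8051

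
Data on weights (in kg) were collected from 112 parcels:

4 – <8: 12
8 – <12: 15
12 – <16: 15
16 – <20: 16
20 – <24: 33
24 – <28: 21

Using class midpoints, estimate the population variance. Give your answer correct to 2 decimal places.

42.81

Midpoints: 6, 10, 14, 18, 22, 26
n = 112, Σfm = 1992, mean = 17.7857
Σfm² = 40224
Σf(m − x̄)² = Σfm² − (Σfm)²/n = 40224 − 1992²/112 = 4794.8571
Population variance = 4794.8571 / 112 = 42.8112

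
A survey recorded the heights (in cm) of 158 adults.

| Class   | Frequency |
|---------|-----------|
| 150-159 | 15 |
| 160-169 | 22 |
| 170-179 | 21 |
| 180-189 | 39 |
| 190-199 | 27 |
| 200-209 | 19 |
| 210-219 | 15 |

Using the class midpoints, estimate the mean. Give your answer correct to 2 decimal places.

184.50

Midpoints: 154.5, 164.5, 174.5, 184.5, 194.5, 204.5, 214.5
Σfm = 15×154.5 + 22×164.5 + 21×174.5 + 39×184.5 + 27×194.5 + 19×204.5 + 15×214.5 = 29151
n = Σf = 158
Mean = 29151 / 158 = 184.5000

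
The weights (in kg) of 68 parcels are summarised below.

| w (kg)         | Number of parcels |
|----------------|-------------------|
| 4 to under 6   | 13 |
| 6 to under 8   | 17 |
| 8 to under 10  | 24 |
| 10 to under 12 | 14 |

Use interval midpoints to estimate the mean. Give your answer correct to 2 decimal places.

Midpoints: 5, 7, 9, 11
Σfm = 13×5 + 17×7 + 24×9 + 14×11 = 554
n = Σf = 68
Mean = 554 / 68 = 8.1471

8.15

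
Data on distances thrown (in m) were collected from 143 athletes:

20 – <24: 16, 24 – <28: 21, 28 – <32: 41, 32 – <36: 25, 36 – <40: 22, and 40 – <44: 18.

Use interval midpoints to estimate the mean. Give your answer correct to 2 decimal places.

31.96

Midpoints: 22, 26, 30, 34, 38, 42
Σfm = 16×22 + 21×26 + 41×30 + 25×34 + 22×38 + 18×42 = 4570
n = Σf = 143
Mean = 4570 / 143 = 31.9580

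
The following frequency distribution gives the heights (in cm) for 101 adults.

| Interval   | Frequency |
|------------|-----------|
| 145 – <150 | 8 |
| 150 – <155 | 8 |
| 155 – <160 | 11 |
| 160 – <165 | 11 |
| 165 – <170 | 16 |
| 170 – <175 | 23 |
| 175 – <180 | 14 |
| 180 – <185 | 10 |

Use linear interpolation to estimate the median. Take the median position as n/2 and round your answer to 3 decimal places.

Cumulative frequencies: 8, 16, 27, 38, 54, 77, 91, 101
n = 101; position = n/2 = 50.5.
This falls in the class 165 – <170: L = 165, F = 38, f = 16, h = 5.
Median ≈ 165 + ((50.5 − 38) / 16) × 5 = 168.9062

168.906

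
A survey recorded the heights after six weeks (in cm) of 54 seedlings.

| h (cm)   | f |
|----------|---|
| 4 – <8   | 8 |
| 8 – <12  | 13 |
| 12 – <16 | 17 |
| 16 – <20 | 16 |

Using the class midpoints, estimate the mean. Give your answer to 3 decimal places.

Midpoints: 6, 10, 14, 18
Σfm = 8×6 + 13×10 + 17×14 + 16×18 = 704
n = Σf = 54
Mean = 704 / 54 = 13.0370

13.037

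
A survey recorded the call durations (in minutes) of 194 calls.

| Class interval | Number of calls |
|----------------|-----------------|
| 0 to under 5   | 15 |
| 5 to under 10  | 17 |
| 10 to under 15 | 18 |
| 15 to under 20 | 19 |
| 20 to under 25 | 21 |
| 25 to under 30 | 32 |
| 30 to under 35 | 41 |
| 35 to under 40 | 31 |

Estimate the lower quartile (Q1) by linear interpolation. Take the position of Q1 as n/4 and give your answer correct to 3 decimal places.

14.583

Cumulative frequencies: 15, 32, 50, 69, 90, 122, 163, 194
n = 194; position = n/4 = 48.5.
This falls in the class 10 to under 15: L = 10, F = 32, f = 18, h = 5.
Lower quartile ≈ 10 + ((48.5 − 32) / 18) × 5 = 14.5833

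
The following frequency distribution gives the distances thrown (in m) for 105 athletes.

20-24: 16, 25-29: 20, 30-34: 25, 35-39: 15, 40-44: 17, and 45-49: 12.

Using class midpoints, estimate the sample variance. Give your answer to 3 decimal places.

Midpoints: 22, 27, 32, 37, 42, 47
n = 105, Σfm = 3525, mean = 33.5714
Σfm² = 124955
Σf(m − x̄)² = Σfm² − (Σfm)²/n = 124955 − 3525²/105 = 6615.7143
Sample variance = 6615.7143 / 104 = 63.6126

63.613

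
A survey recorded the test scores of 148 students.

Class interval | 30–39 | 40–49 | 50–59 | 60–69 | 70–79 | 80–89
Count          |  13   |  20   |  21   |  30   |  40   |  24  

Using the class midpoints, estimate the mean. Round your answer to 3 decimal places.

63.689

Midpoints: 34.5, 44.5, 54.5, 64.5, 74.5, 84.5
Σfm = 13×34.5 + 20×44.5 + 21×54.5 + 30×64.5 + 40×74.5 + 24×84.5 = 9426
n = Σf = 148
Mean = 9426 / 148 = 63.6892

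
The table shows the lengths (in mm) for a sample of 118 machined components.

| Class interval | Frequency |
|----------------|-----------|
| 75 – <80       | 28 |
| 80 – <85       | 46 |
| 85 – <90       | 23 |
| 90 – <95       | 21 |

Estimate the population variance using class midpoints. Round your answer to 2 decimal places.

Midpoints: 77.5, 82.5, 87.5, 92.5
n = 118, Σfm = 9920, mean = 84.0678
Σfm² = 837037.5
Σf(m − x̄)² = Σfm² − (Σfm)²/n = 837037.5 − 9920²/118 = 3084.9576
Population variance = 3084.9576 / 118 = 26.1437

26.14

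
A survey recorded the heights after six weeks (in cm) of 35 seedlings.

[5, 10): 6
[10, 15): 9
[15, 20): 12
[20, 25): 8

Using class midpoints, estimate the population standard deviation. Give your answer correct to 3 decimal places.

5.083

Midpoints: 7.5, 12.5, 17.5, 22.5
n = 35, Σfm = 547.5, mean = 15.6429
Σfm² = 9468.75
Σf(m − x̄)² = Σfm² − (Σfm)²/n = 9468.75 − 547.5²/35 = 904.2857
Population variance = 904.2857 / 35 = 25.8367
Standard deviation = √25.8367 = 5.0830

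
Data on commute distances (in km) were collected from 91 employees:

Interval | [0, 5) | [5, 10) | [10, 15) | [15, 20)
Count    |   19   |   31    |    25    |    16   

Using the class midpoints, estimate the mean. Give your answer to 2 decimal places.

9.59

Midpoints: 2.5, 7.5, 12.5, 17.5
Σfm = 19×2.5 + 31×7.5 + 25×12.5 + 16×17.5 = 872.5
n = Σf = 91
Mean = 872.5 / 91 = 9.5879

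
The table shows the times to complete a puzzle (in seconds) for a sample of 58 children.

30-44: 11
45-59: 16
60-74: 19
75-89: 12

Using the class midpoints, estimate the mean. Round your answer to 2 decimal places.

60.28

Midpoints: 37, 52, 67, 82
Σfm = 11×37 + 16×52 + 19×67 + 12×82 = 3496
n = Σf = 58
Mean = 3496 / 58 = 60.2759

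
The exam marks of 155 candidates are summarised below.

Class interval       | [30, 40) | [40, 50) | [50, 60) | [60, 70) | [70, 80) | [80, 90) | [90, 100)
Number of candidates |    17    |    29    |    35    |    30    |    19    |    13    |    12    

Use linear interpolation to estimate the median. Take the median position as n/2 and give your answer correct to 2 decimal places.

Cumulative frequencies: 17, 46, 81, 111, 130, 143, 155
n = 155; position = n/2 = 77.5.
This falls in the class [50, 60): L = 50, F = 46, f = 35, h = 10.
Median ≈ 50 + ((77.5 − 46) / 35) × 10 = 59.0000

59.00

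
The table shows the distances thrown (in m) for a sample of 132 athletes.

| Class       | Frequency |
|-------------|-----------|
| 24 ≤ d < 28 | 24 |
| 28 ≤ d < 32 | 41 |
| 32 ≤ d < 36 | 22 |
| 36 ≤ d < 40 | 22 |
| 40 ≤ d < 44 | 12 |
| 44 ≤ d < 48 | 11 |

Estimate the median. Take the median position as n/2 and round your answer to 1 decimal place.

32.2

Cumulative frequencies: 24, 65, 87, 109, 121, 132
n = 132; position = n/2 = 66.
This falls in the class 32 ≤ d < 36: L = 32, F = 65, f = 22, h = 4.
Median ≈ 32 + ((66 − 65) / 22) × 4 = 32.1818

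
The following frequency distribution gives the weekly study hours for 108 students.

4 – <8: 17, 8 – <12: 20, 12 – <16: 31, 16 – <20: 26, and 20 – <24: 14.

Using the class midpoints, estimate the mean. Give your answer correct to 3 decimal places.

Midpoints: 6, 10, 14, 18, 22
Σfm = 17×6 + 20×10 + 31×14 + 26×18 + 14×22 = 1512
n = Σf = 108
Mean = 1512 / 108 = 14.0000

14.000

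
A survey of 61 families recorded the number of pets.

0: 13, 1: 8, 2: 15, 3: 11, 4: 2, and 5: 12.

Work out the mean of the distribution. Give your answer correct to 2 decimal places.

2.28

Values: 0, 1, 2, 3, 4, 5
Σfx = 13×0 + 8×1 + 15×2 + 11×3 + 2×4 + 12×5 = 139
n = Σf = 61
Mean = 139 / 61 = 2.2787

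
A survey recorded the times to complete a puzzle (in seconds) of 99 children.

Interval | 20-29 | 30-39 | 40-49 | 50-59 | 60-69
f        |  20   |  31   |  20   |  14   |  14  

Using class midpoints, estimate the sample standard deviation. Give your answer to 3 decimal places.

Midpoints: 24.5, 34.5, 44.5, 54.5, 64.5
n = 99, Σfm = 4115.5, mean = 41.5707
Σfm² = 188334.75
Σf(m − x̄)² = Σfm² − (Σfm)²/n = 188334.75 − 4115.5²/99 = 17250.5051
Sample variance = 17250.5051 / 98 = 176.0256
Standard deviation = √176.0256 = 13.2675

13.267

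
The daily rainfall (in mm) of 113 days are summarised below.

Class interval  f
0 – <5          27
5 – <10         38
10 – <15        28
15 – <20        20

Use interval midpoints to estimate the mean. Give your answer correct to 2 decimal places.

Midpoints: 2.5, 7.5, 12.5, 17.5
Σfm = 27×2.5 + 38×7.5 + 28×12.5 + 20×17.5 = 1052.5
n = Σf = 113
Mean = 1052.5 / 113 = 9.3142

9.31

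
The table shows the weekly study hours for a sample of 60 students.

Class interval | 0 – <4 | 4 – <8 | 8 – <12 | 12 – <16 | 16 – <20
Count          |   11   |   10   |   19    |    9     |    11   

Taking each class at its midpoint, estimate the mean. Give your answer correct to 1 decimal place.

9.9

Midpoints: 2, 6, 10, 14, 18
Σfm = 11×2 + 10×6 + 19×10 + 9×14 + 11×18 = 596
n = Σf = 60
Mean = 596 / 60 = 9.9333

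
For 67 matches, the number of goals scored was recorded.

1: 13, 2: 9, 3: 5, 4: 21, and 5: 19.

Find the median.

4

Cumulative frequencies: 13, 22, 27, 48, 67
n = 67, so the median is the value in position (n+1)/2 = 34.
Position 34 falls at value 4.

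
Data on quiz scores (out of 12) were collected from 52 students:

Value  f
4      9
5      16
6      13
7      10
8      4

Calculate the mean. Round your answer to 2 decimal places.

5.69

Values: 4, 5, 6, 7, 8
Σfx = 9×4 + 16×5 + 13×6 + 10×7 + 4×8 = 296
n = Σf = 52
Mean = 296 / 52 = 5.6923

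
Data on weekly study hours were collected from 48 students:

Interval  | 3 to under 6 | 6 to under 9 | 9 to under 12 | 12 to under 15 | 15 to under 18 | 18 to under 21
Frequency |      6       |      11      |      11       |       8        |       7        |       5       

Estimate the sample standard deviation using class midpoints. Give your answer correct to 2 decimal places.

4.63

Midpoints: 4.5, 7.5, 10.5, 13.5, 16.5, 19.5
n = 48, Σfm = 546, mean = 11.3750
Σfm² = 7218
Σf(m − x̄)² = Σfm² − (Σfm)²/n = 7218 − 546²/48 = 1007.2500
Sample variance = 1007.2500 / 47 = 21.4309
Standard deviation = √21.4309 = 4.6293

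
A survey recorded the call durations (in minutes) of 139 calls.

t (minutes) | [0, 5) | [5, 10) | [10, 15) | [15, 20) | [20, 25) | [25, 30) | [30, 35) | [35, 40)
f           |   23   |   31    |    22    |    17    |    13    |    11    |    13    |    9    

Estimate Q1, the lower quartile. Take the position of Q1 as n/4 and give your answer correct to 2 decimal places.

6.90

Cumulative frequencies: 23, 54, 76, 93, 106, 117, 130, 139
n = 139; position = n/4 = 34.75.
This falls in the class [5, 10): L = 5, F = 23, f = 31, h = 5.
Lower quartile ≈ 5 + ((34.75 − 23) / 31) × 5 = 6.8952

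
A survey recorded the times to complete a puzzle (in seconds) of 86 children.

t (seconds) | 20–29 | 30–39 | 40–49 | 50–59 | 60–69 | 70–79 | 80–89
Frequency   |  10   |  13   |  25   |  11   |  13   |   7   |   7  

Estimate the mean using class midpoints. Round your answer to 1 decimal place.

Midpoints: 24.5, 34.5, 44.5, 54.5, 64.5, 74.5, 84.5
Σfm = 10×24.5 + 13×34.5 + 25×44.5 + 11×54.5 + 13×64.5 + 7×74.5 + 7×84.5 = 4357
n = Σf = 86
Mean = 4357 / 86 = 50.6628

50.7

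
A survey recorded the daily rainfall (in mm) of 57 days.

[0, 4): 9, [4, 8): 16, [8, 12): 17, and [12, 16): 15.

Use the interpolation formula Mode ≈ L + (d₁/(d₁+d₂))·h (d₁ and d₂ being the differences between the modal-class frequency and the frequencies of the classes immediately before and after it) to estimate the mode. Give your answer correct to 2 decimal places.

9.33

Modal class: [8, 12) (highest frequency 17).
d₁ = 17 − 16 = 1, d₂ = 17 − 15 = 2
Mode ≈ 8 + (1/(1+2)) × 4 = 8 + 1.3333 = 9.3333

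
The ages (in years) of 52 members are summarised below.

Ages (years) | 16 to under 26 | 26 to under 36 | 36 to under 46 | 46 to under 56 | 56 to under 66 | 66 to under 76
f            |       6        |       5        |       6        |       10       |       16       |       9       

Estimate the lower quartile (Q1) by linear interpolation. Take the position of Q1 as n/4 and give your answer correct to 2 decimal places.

Cumulative frequencies: 6, 11, 17, 27, 43, 52
n = 52; position = n/4 = 13.
This falls in the class 36 to under 46: L = 36, F = 11, f = 6, h = 10.
Lower quartile ≈ 36 + ((13 − 11) / 6) × 10 = 39.3333

39.33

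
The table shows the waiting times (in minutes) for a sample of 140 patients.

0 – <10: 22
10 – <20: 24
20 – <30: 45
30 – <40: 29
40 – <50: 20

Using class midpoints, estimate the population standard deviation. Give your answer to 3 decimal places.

12.564

Midpoints: 5, 15, 25, 35, 45
n = 140, Σfm = 3510, mean = 25.0714
Σfm² = 110100
Σf(m − x̄)² = Σfm² − (Σfm)²/n = 110100 − 3510²/140 = 22099.2857
Population variance = 22099.2857 / 140 = 157.8520
Standard deviation = √157.8520 = 12.5639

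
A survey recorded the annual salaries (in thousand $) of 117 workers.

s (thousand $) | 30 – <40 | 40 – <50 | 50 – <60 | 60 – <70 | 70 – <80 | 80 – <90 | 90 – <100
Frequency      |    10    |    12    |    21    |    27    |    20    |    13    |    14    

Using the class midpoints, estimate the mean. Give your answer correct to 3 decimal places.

Midpoints: 35, 45, 55, 65, 75, 85, 95
Σfm = 10×35 + 12×45 + 21×55 + 27×65 + 20×75 + 13×85 + 14×95 = 7735
n = Σf = 117
Mean = 7735 / 117 = 66.1111

66.111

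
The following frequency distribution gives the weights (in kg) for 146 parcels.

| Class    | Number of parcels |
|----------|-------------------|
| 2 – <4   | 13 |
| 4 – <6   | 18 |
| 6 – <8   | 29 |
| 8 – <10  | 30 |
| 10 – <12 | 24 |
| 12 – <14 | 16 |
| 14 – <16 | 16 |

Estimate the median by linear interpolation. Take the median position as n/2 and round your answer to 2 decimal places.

8.87

Cumulative frequencies: 13, 31, 60, 90, 114, 130, 146
n = 146; position = n/2 = 73.
This falls in the class 8 – <10: L = 8, F = 60, f = 30, h = 2.
Median ≈ 8 + ((73 − 60) / 30) × 2 = 8.8667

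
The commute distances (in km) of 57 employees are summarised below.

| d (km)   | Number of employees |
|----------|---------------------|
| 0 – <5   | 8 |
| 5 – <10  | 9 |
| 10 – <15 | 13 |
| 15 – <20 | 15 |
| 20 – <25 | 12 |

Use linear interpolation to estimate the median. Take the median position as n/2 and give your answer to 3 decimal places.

Cumulative frequencies: 8, 17, 30, 45, 57
n = 57; position = n/2 = 28.5.
This falls in the class 10 – <15: L = 10, F = 17, f = 13, h = 5.
Median ≈ 10 + ((28.5 − 17) / 13) × 5 = 14.4231

14.423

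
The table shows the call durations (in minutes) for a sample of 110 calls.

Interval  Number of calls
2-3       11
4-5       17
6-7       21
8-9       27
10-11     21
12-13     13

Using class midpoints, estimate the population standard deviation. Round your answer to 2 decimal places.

2.99

Midpoints: 2.5, 4.5, 6.5, 8.5, 10.5, 12.5
n = 110, Σfm = 853, mean = 7.7545
Σfm² = 7597.5
Σf(m − x̄)² = Σfm² − (Σfm)²/n = 7597.5 − 853²/110 = 982.8727
Population variance = 982.8727 / 110 = 8.9352
Standard deviation = √8.9352 = 2.9892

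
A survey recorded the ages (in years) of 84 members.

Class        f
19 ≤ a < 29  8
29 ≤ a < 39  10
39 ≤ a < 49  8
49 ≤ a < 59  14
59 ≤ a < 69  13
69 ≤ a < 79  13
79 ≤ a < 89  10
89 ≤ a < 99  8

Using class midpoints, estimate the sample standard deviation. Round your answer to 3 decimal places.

21.239

Midpoints: 24, 34, 44, 54, 64, 74, 84, 94
n = 84, Σfm = 5026, mean = 59.8333
Σfm² = 338164
Σf(m − x̄)² = Σfm² − (Σfm)²/n = 338164 − 5026²/84 = 37441.6667
Sample variance = 37441.6667 / 83 = 451.1044
Standard deviation = √451.1044 = 21.2392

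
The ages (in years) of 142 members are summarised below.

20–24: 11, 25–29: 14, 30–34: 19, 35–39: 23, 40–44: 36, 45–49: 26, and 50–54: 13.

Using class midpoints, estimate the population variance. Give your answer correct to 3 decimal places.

73.141

Midpoints: 22, 27, 32, 37, 42, 47, 52
n = 142, Σfm = 5489, mean = 38.6549
Σfm² = 222563
Σf(m − x̄)² = Σfm² − (Σfm)²/n = 222563 − 5489²/142 = 10386.0915
Population variance = 10386.0915 / 142 = 73.1415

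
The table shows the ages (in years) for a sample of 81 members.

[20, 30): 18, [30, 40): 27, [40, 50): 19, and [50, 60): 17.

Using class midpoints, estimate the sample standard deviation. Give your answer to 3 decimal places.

10.599

Midpoints: 25, 35, 45, 55
n = 81, Σfm = 3185, mean = 39.3210
Σfm² = 134225
Σf(m − x̄)² = Σfm² − (Σfm)²/n = 134225 − 3185²/81 = 8987.6543
Sample variance = 8987.6543 / 80 = 112.3457
Standard deviation = √112.3457 = 10.5993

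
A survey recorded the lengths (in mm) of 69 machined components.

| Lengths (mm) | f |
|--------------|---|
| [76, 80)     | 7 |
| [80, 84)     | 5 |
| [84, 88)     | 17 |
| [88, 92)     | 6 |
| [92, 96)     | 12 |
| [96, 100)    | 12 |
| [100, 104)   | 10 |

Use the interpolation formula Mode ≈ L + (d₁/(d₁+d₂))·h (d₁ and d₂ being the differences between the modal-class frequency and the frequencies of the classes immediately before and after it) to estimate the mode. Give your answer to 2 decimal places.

86.09

Modal class: [84, 88) (highest frequency 17).
d₁ = 17 − 5 = 12, d₂ = 17 − 6 = 11
Mode ≈ 84 + (12/(12+11)) × 4 = 84 + 2.0870 = 86.0870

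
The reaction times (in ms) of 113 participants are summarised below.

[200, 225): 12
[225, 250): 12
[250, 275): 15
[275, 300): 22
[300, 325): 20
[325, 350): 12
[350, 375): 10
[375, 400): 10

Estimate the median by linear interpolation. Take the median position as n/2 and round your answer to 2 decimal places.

294.89

Cumulative frequencies: 12, 24, 39, 61, 81, 93, 103, 113
n = 113; position = n/2 = 56.5.
This falls in the class [275, 300): L = 275, F = 39, f = 22, h = 25.
Median ≈ 275 + ((56.5 − 39) / 22) × 25 = 294.8864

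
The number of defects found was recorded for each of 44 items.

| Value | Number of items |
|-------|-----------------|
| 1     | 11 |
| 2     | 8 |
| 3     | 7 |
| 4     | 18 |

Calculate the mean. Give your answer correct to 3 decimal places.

2.727

Values: 1, 2, 3, 4
Σfx = 11×1 + 8×2 + 7×3 + 18×4 = 120
n = Σf = 44
Mean = 120 / 44 = 2.7273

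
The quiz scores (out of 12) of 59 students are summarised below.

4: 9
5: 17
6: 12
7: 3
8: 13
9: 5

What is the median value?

Cumulative frequencies: 9, 26, 38, 41, 54, 59
n = 59, so the median is the value in position (n+1)/2 = 30.
Position 30 falls at value 6.

6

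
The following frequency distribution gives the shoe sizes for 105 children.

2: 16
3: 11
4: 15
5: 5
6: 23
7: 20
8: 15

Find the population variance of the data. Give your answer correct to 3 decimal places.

4.152

Values: 2, 3, 4, 5, 6, 7, 8
n = 105, Σfx = 548, mean = 5.2190
Σfx² = 3296
Σf(x − x̄)² = Σfx² − (Σfx)²/n = 3296 − 548²/105 = 435.9619
Population variance = 435.9619 / 105 = 4.1520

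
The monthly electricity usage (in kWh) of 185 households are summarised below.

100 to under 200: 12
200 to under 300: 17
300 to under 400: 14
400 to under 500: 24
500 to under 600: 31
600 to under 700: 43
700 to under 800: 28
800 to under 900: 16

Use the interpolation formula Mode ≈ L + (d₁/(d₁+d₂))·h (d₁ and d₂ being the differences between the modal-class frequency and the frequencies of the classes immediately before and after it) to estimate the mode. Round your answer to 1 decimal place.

644.4

Modal class: 600 to under 700 (highest frequency 43).
d₁ = 43 − 31 = 12, d₂ = 43 − 28 = 15
Mode ≈ 600 + (12/(12+15)) × 100 = 600 + 44.4444 = 644.4444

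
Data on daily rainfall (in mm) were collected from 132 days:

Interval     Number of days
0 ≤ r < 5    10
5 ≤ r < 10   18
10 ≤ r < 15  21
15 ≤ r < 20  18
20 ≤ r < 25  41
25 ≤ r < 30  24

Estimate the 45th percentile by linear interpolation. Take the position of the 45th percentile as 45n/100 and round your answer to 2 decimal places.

17.89

Cumulative frequencies: 10, 28, 49, 67, 108, 132
n = 132; position = 45n/100 = 59.4.
This falls in the class 15 ≤ r < 20: L = 15, F = 49, f = 18, h = 5.
45th percentile ≈ 15 + ((59.4 − 49) / 18) × 5 = 17.8889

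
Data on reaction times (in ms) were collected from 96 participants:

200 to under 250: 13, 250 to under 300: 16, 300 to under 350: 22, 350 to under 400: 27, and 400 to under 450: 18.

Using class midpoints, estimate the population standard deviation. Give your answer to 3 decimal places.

Midpoints: 225, 275, 325, 375, 425
n = 96, Σfm = 32250, mean = 335.9375
Σfm² = 11240000
Σf(m − x̄)² = Σfm² − (Σfm)²/n = 11240000 − 32250²/96 = 406015.6250
Population variance = 406015.6250 / 96 = 4229.3294
Standard deviation = √4229.3294 = 65.0333

65.033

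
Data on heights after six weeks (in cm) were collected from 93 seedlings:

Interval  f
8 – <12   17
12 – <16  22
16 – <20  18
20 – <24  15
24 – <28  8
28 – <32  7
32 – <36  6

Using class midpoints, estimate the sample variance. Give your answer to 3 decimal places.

50.730

Midpoints: 10, 14, 18, 22, 26, 30, 34
n = 93, Σfm = 1754, mean = 18.8602
Σfm² = 37748
Σf(m − x̄)² = Σfm² − (Σfm)²/n = 37748 − 1754²/93 = 4667.1828
Sample variance = 4667.1828 / 92 = 50.7302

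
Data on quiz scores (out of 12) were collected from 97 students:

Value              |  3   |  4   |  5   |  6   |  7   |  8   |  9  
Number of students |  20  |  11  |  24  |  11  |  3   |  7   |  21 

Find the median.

5

Cumulative frequencies: 20, 31, 55, 66, 69, 76, 97
n = 97, so the median is the value in position (n+1)/2 = 49.
Position 49 falls at value 5.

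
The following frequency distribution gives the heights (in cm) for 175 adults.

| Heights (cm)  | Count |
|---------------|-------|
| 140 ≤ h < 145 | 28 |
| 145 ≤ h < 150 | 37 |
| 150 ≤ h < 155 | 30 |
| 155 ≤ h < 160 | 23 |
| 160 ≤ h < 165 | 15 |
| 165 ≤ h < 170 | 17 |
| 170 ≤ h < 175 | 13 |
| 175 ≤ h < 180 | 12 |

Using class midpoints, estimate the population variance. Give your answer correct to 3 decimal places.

115.221

Midpoints: 142.5, 147.5, 152.5, 157.5, 162.5, 167.5, 172.5, 177.5
n = 175, Σfm = 27302.5, mean = 156.0143
Σfm² = 4279743.75
Σf(m − x̄)² = Σfm² − (Σfm)²/n = 4279743.75 − 27302.5²/175 = 20163.7143
Population variance = 20163.7143 / 175 = 115.2212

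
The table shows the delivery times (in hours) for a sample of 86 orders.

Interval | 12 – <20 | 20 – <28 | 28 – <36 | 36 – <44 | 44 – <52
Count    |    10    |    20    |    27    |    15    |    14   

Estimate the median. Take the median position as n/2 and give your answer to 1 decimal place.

Cumulative frequencies: 10, 30, 57, 72, 86
n = 86; position = n/2 = 43.
This falls in the class 28 – <36: L = 28, F = 30, f = 27, h = 8.
Median ≈ 28 + ((43 − 30) / 27) × 8 = 31.8519

31.9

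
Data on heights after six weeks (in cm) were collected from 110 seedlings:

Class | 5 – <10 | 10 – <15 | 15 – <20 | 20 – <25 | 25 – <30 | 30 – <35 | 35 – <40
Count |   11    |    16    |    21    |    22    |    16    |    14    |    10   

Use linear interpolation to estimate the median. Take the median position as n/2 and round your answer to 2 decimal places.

Cumulative frequencies: 11, 27, 48, 70, 86, 100, 110
n = 110; position = n/2 = 55.
This falls in the class 20 – <25: L = 20, F = 48, f = 22, h = 5.
Median ≈ 20 + ((55 − 48) / 22) × 5 = 21.5909

21.59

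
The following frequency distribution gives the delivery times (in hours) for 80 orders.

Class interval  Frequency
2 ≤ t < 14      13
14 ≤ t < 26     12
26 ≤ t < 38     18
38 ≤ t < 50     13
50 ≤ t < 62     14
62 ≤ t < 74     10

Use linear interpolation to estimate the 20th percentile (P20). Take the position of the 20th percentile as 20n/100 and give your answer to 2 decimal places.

17.00

Cumulative frequencies: 13, 25, 43, 56, 70, 80
n = 80; position = 20n/100 = 16.
This falls in the class 14 ≤ t < 26: L = 14, F = 13, f = 12, h = 12.
20th percentile ≈ 14 + ((16 − 13) / 12) × 12 = 17.0000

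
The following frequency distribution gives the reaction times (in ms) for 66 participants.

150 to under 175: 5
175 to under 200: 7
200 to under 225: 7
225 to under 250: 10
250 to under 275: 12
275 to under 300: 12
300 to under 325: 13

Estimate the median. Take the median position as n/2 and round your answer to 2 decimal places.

258.33

Cumulative frequencies: 5, 12, 19, 29, 41, 53, 66
n = 66; position = n/2 = 33.
This falls in the class 250 to under 275: L = 250, F = 29, f = 12, h = 25.
Median ≈ 250 + ((33 − 29) / 12) × 25 = 258.3333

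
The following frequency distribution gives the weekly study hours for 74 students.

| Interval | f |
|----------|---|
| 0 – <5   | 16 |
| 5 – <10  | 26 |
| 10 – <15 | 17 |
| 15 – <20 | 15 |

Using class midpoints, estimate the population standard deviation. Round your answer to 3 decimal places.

5.199

Midpoints: 2.5, 7.5, 12.5, 17.5
n = 74, Σfm = 710, mean = 9.5946
Σfm² = 8812.5
Σf(m − x̄)² = Σfm² − (Σfm)²/n = 8812.5 − 710²/74 = 2000.3378
Population variance = 2000.3378 / 74 = 27.0316
Standard deviation = √27.0316 = 5.1992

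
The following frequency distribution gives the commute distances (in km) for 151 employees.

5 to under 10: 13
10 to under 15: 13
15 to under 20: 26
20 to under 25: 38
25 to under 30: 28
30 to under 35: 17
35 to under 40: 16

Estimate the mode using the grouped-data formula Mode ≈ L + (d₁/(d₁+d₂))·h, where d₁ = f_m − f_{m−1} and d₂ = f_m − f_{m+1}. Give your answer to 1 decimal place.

22.7

Modal class: 20 to under 25 (highest frequency 38).
d₁ = 38 − 26 = 12, d₂ = 38 − 28 = 10
Mode ≈ 20 + (12/(12+10)) × 5 = 20 + 2.7273 = 22.7273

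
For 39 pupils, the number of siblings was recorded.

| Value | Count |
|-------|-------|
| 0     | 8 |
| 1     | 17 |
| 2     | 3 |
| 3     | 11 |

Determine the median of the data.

1

Cumulative frequencies: 8, 25, 28, 39
n = 39, so the median is the value in position (n+1)/2 = 20.
Position 20 falls at value 1.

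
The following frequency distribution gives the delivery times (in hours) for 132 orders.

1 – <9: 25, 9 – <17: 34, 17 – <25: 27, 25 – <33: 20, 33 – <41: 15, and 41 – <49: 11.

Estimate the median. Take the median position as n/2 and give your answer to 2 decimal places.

Cumulative frequencies: 25, 59, 86, 106, 121, 132
n = 132; position = n/2 = 66.
This falls in the class 17 – <25: L = 17, F = 59, f = 27, h = 8.
Median ≈ 17 + ((66 − 59) / 27) × 8 = 19.0741

19.07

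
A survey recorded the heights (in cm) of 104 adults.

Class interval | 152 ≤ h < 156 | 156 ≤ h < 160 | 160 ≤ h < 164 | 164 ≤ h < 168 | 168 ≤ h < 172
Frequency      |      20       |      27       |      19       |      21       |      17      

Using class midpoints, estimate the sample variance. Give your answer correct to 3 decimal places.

Midpoints: 154, 158, 162, 166, 170
n = 104, Σfm = 16800, mean = 161.5385
Σfm² = 2716960
Σf(m − x̄)² = Σfm² − (Σfm)²/n = 2716960 − 16800²/104 = 3113.8462
Sample variance = 3113.8462 / 103 = 30.2315

30.232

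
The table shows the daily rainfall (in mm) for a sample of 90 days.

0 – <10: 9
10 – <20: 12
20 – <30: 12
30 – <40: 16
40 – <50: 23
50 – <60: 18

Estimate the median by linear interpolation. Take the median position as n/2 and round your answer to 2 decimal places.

Cumulative frequencies: 9, 21, 33, 49, 72, 90
n = 90; position = n/2 = 45.
This falls in the class 30 – <40: L = 30, F = 33, f = 16, h = 10.
Median ≈ 30 + ((45 − 33) / 16) × 10 = 37.5000

37.50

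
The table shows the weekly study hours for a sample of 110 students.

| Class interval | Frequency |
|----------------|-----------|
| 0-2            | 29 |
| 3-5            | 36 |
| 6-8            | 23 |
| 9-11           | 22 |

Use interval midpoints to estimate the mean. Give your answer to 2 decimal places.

5.04

Midpoints: 1, 4, 7, 10
Σfm = 29×1 + 36×4 + 23×7 + 22×10 = 554
n = Σf = 110
Mean = 554 / 110 = 5.0364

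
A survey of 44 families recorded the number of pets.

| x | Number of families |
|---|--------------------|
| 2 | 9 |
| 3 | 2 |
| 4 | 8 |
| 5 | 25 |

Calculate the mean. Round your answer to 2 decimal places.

Values: 2, 3, 4, 5
Σfx = 9×2 + 2×3 + 8×4 + 25×5 = 181
n = Σf = 44
Mean = 181 / 44 = 4.1136

4.11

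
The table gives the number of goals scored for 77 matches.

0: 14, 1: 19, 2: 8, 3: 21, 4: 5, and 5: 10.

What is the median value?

Cumulative frequencies: 14, 33, 41, 62, 67, 77
n = 77, so the median is the value in position (n+1)/2 = 39.
Position 39 falls at value 2.

2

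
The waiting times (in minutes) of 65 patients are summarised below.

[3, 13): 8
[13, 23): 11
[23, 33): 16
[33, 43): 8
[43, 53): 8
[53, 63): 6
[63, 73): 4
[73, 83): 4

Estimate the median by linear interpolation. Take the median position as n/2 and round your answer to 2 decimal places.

Cumulative frequencies: 8, 19, 35, 43, 51, 57, 61, 65
n = 65; position = n/2 = 32.5.
This falls in the class [23, 33): L = 23, F = 19, f = 16, h = 10.
Median ≈ 23 + ((32.5 − 19) / 16) × 10 = 31.4375

31.44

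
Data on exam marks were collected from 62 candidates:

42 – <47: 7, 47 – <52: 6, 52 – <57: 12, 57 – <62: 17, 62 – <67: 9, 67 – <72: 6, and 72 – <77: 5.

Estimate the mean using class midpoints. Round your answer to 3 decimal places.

Midpoints: 44.5, 49.5, 54.5, 59.5, 64.5, 69.5, 74.5
Σfm = 7×44.5 + 6×49.5 + 12×54.5 + 17×59.5 + 9×64.5 + 6×69.5 + 5×74.5 = 3644
n = Σf = 62
Mean = 3644 / 62 = 58.7742

58.774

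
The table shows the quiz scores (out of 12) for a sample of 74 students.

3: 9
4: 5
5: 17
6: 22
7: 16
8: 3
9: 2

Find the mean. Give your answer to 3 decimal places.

Values: 3, 4, 5, 6, 7, 8, 9
Σfx = 9×3 + 5×4 + 17×5 + 22×6 + 16×7 + 3×8 + 2×9 = 418
n = Σf = 74
Mean = 418 / 74 = 5.6486

5.649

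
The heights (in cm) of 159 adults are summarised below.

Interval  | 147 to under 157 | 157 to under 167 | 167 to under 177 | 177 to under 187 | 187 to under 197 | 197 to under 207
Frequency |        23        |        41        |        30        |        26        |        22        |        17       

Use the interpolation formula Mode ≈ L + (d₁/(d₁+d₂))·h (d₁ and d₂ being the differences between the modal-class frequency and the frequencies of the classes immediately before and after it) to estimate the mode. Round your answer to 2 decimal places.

Modal class: 157 to under 167 (highest frequency 41).
d₁ = 41 − 23 = 18, d₂ = 41 − 30 = 11
Mode ≈ 157 + (18/(18+11)) × 10 = 157 + 6.2069 = 163.2069

163.21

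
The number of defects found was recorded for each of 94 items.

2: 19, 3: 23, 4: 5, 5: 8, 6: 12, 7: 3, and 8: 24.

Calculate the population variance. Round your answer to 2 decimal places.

5.37

Values: 2, 3, 4, 5, 6, 7, 8
n = 94, Σfx = 452, mean = 4.8085
Σfx² = 2678
Σf(x − x̄)² = Σfx² − (Σfx)²/n = 2678 − 452²/94 = 504.5532
Population variance = 504.5532 / 94 = 5.3676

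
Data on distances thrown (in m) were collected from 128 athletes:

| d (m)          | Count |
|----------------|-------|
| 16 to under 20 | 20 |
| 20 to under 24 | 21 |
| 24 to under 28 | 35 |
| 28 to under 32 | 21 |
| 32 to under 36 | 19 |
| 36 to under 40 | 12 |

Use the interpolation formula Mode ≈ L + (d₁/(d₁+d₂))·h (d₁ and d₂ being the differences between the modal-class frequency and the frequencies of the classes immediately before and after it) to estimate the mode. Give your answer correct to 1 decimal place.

Modal class: 24 to under 28 (highest frequency 35).
d₁ = 35 − 21 = 14, d₂ = 35 − 21 = 14
Mode ≈ 24 + (14/(14+14)) × 4 = 24 + 2.0000 = 26.0000

26.0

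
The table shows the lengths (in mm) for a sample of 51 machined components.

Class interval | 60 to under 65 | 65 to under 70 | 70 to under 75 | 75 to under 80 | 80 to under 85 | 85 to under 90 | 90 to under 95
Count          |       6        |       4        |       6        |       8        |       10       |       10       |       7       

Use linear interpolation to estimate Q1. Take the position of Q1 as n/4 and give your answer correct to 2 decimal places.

72.29

Cumulative frequencies: 6, 10, 16, 24, 34, 44, 51
n = 51; position = n/4 = 12.75.
This falls in the class 70 to under 75: L = 70, F = 10, f = 6, h = 5.
Lower quartile ≈ 70 + ((12.75 − 10) / 6) × 5 = 72.2917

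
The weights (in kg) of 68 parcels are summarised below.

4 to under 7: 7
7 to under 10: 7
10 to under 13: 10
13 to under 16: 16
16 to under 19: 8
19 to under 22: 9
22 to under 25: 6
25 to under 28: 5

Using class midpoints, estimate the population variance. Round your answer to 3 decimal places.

36.224

Midpoints: 5.5, 8.5, 11.5, 14.5, 17.5, 20.5, 23.5, 26.5
n = 68, Σfm = 1043, mean = 15.3382
Σfm² = 18461
Σf(m − x̄)² = Σfm² − (Σfm)²/n = 18461 − 1043²/68 = 2463.2206
Population variance = 2463.2206 / 68 = 36.2238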